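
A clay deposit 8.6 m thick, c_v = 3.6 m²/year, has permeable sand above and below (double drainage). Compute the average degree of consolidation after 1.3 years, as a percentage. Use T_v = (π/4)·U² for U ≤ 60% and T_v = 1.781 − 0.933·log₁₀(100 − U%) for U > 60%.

U ≈ 56.8 %

Drainage path length: H_d = H/2 = 4.3 m (double drainage).
T_v = c_v·t/H_d² = 3.6×1.3/4.3² = 0.25311.
T_v = 0.25311 corresponds to the U ≤ 60% branch:
U = √(4T_v/π) = 0.5677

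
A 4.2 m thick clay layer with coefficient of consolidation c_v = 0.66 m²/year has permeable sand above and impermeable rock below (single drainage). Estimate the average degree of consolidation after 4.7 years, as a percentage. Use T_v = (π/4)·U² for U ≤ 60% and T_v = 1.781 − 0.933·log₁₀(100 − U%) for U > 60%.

Drainage path length: H_d = H = 4.2 m (single drainage).
T_v = c_v·t/H_d² = 0.66×4.7/4.2² = 0.17585.
T_v = 0.17585 corresponds to the U ≤ 60% branch:
U = √(4T_v/π) = 0.4732

U ≈ 47.3 %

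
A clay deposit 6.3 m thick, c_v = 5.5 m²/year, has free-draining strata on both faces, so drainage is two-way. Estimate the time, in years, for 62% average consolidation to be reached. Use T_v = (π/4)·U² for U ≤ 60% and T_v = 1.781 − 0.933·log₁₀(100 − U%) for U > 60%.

Drainage path length: H_d = H/2 = 3.15 m (double drainage).
U > 60%: T_v = 1.781 − 0.933·log₁₀(100 − 62) = 0.30706.
t = T_v·H_d²/c_v = 0.30706×3.15²/5.5 = 0.554 years.

t ≈ 0.554 years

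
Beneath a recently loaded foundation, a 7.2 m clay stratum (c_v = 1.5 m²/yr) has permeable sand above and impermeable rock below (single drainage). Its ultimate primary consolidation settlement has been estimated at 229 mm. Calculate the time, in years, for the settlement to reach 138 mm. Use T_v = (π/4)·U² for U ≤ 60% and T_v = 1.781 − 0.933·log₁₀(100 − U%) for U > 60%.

t ≈ 9.99 years

Drainage path length: H_d = H = 7.2 m (single drainage).
U = S(t)/S_ult = 138/229 = 0.6026.
U > 60%: T_v = 1.781 − 0.933·log₁₀(100 − 60.262) = 0.28894.
t = T_v·H_d²/c_v = 0.28894×7.2²/1.5 = 9.986 years.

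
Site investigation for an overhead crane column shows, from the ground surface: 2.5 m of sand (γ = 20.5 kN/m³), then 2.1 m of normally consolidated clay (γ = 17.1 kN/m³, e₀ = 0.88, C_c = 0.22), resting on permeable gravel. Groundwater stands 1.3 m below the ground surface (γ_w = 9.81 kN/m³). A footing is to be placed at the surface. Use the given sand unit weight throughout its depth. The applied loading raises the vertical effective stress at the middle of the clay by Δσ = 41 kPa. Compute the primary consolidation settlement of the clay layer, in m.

S_c ≈ 0.0668 m

Mid-depth of clay below the ground surface: z = 2.5 + 2.1/2 = 3.55 m.
Total vertical stress at mid-clay: σ_v = 20.5×2.5 + 17.1×1.05 = 69.205 kPa.
Pore pressure: u = 9.81×(3.55 − 1.3) = 22.073 kPa.
Initial effective stress: σ'_0 = σ_v − u = 69.205 − 22.073 = 47.132 kPa.
Final effective stress: σ'_f = σ'_0 + Δσ = 47.132 + 41 = 88.132 kPa.
Normally consolidated clay, so the full stress increment lies on the virgin compression line:
S_c = C_c·H/(1+e₀)·log₁₀(σ'_f/σ'_0) = 0.22×2.1/(1+0.88)×log₁₀(88.132/47.132)
    = 0.24574 × 0.27182 = 0.0668 m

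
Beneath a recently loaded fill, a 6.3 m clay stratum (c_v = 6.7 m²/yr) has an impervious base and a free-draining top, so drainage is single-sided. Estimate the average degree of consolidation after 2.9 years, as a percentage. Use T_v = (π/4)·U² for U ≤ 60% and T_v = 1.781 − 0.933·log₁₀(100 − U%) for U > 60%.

U ≈ 75.8 %

Drainage path length: H_d = H = 6.3 m (single drainage).
T_v = c_v·t/H_d² = 6.7×2.9/6.3² = 0.48954.
T_v = 0.48954 corresponds to the U > 60% branch:
U = 1 − 10^((1.781 − T_v)/0.933)/100 = 0.7578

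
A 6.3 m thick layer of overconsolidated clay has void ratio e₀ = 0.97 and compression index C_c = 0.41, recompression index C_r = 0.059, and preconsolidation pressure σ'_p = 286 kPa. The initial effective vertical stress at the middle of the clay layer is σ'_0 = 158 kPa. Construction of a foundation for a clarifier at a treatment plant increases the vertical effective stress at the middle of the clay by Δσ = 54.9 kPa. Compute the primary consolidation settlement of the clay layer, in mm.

Final effective stress: σ'_f = 158 + 54.9 = 212.9 kPa.
σ'_f = 212.9 ≤ σ'_p = 286 kPa, so the clay remains overconsolidated and only the recompression index applies:
S_c = C_r·H/(1+e₀)·log₁₀(σ'_f/σ'_0) = 0.059×6.3/1.97×log₁₀(212.9/158)
    = 0.18868 × 0.12952 = 0.02444 m

S_c ≈ 24.4 mm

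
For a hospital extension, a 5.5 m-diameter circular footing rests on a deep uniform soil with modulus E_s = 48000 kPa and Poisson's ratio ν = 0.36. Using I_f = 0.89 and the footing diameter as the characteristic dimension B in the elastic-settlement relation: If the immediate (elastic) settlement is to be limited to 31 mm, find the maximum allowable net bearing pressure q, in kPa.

q ≈ 349 kPa

S_e = q·B·(1−ν²)/E_s · I_f  ⇒  q = S_e·E_s / (B·(1−ν²)·I_f).
q = 0.031 × 48000 / (5.5 × 0.8704 × 0.89) = 349.2 kPa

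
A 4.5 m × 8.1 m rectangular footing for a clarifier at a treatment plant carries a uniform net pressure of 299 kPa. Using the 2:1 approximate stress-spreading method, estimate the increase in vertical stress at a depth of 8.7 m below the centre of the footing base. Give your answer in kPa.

By the 2:1 method the load spreads at 1 horizontal : 2 vertical, so at depth z the loaded area has grown by z in each plan dimension:
Δσ = qBL/((B+z)(L+z)) = 299×4.5×8.1/((4.5+8.7)(8.1+8.7)) = 49.146 kPa

Δσ_z ≈ 49.1 kPa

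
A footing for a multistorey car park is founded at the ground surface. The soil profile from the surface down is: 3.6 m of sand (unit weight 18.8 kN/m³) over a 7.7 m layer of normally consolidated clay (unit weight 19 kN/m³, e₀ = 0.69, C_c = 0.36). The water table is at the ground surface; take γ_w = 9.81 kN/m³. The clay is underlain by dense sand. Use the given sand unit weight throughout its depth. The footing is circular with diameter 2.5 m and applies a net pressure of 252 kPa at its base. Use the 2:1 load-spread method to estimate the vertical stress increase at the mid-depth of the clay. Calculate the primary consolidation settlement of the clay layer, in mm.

Mid-depth of clay below the ground surface: z = 3.6 + 7.7/2 = 7.45 m.
Total vertical stress at mid-clay: σ_v = 18.8×3.6 + 19×3.85 = 140.83 kPa.
Pore pressure: u = 9.81×(7.45 − 0) = 73.085 kPa.
Initial effective stress: σ'_0 = σ_v − u = 140.83 − 73.085 = 67.745 kPa.
Stress increase at mid-clay by the 2:1 spreading method:
Δσ ≈ qD²/(D+z)² = 252×2.5²/(2.5+7.45)² = 15.909 kPa
Final effective stress: σ'_f = σ'_0 + Δσ = 67.745 + 15.909 = 83.654 kPa.
Normally consolidated clay, so the full stress increment lies on the virgin compression line:
S_c = C_c·H/(1+e₀)·log₁₀(σ'_f/σ'_0) = 0.36×7.7/(1+0.69)×log₁₀(83.654/67.745)
    = 1.6402 × 0.091609 = 0.1503 m

S_c ≈ 150 mm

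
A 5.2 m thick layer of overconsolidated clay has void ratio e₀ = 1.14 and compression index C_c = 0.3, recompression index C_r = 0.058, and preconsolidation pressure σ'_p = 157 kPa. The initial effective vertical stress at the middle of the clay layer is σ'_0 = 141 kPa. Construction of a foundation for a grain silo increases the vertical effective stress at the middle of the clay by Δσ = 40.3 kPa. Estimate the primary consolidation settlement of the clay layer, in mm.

Final effective stress: σ'_f = 141 + 40.3 = 181.3 kPa.
σ'_f = 181.3 > σ'_p = 157 kPa, so the stress path crosses the preconsolidation pressure — recompression up to σ'_p, then virgin compression beyond:
S_c = H/(1+e₀)·[C_r·log₁₀(σ'_p/σ'_0) + C_c·log₁₀(σ'_f/σ'_p)]
    = 5.2/2.14 × [0.058×log₁₀(157/141) + 0.3×log₁₀(181.3/157)]
    = 2.4299 × [0.0027075 + 0.018749] = 0.05214 m

S_c ≈ 52.1 mm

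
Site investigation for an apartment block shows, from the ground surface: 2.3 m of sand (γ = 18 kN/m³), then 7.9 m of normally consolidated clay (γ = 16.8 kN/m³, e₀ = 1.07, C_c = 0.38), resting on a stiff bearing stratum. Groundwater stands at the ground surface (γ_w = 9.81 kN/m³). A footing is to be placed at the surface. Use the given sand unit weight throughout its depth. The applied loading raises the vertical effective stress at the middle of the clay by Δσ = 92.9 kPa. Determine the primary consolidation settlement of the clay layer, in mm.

S_c ≈ 692 mm

Mid-depth of clay below the ground surface: z = 2.3 + 7.9/2 = 6.25 m.
Total vertical stress at mid-clay: σ_v = 18×2.3 + 16.8×3.95 = 107.76 kPa.
Pore pressure: u = 9.81×(6.25 − 0) = 61.312 kPa.
Initial effective stress: σ'_0 = σ_v − u = 107.76 − 61.312 = 46.448 kPa.
Final effective stress: σ'_f = σ'_0 + Δσ = 46.448 + 92.9 = 139.35 kPa.
Normally consolidated clay, so the full stress increment lies on the virgin compression line:
S_c = C_c·H/(1+e₀)·log₁₀(σ'_f/σ'_0) = 0.38×7.9/(1+1.07)×log₁₀(139.35/46.448)
    = 1.4502 × 0.47714 = 0.6919 m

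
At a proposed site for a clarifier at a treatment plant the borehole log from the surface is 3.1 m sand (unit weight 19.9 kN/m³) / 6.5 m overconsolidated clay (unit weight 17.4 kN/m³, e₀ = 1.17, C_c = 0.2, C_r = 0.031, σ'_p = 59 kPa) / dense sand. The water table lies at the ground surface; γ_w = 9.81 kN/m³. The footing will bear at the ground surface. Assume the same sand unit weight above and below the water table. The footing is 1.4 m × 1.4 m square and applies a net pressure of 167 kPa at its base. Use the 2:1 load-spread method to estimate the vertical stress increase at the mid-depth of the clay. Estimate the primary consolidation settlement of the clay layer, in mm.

S_c ≈ 12.5 mm

Mid-depth of clay below the ground surface: z = 3.1 + 6.5/2 = 6.35 m.
Total vertical stress at mid-clay: σ_v = 19.9×3.1 + 17.4×3.25 = 118.24 kPa.
Pore pressure: u = 9.81×(6.35 − 0) = 62.294 kPa.
Initial effective stress: σ'_0 = σ_v − u = 118.24 − 62.294 = 55.946 kPa.
Stress increase at mid-clay by the 2:1 spreading method:
Δσ = qBL/((B+z)(L+z)) = 167×1.4×1.4/((1.4+6.35)(1.4+6.35)) = 5.4497 kPa
Final effective stress: σ'_f = 55.946 + 5.4497 = 61.396 kPa.
σ'_f = 61.396 > σ'_p = 59 kPa, so the stress path crosses the preconsolidation pressure — recompression up to σ'_p, then virgin compression beyond:
S_c = H/(1+e₀)·[C_r·log₁₀(σ'_p/σ'_0) + C_c·log₁₀(σ'_f/σ'_p)]
    = 6.5/2.17 × [0.031×log₁₀(59/55.946) + 0.2×log₁₀(61.396/59)]
    = 2.9954 × [0.00071557 + 0.0034576] = 0.0125 m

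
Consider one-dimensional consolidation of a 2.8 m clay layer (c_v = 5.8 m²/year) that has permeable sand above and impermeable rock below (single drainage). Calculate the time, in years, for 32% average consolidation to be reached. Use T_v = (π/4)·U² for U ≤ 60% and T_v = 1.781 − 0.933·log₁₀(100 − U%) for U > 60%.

Drainage path length: H_d = H = 2.8 m (single drainage).
U ≤ 60%: T_v = (π/4)·U² = (π/4)×0.32² = 0.080425.
t = T_v·H_d²/c_v = 0.080425×2.8²/5.8 = 0.1087 years.

t ≈ 0.109 years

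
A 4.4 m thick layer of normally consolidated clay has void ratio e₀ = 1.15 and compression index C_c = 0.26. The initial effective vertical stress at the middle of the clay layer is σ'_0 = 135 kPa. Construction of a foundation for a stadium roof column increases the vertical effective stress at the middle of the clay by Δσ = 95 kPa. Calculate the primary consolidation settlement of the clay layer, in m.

S_c ≈ 0.123 m

Final effective stress: σ'_f = σ'_0 + Δσ = 135 + 95 = 230 kPa.
Normally consolidated clay, so the full stress increment lies on the virgin compression line:
S_c = C_c·H/(1+e₀)·log₁₀(σ'_f/σ'_0) = 0.26×4.4/(1+1.15)×log₁₀(230/135)
    = 0.53209 × 0.23139 = 0.1231 m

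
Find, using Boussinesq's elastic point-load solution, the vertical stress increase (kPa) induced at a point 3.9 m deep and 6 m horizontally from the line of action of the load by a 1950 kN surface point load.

Δσ_z ≈ 2.94 kPa

Boussinesq vertical stress below a point load on an elastic half-space:
Δσ_z = 3P/(2πz²) · [1 + (r/z)²]^(−5/2)
r/z = 6/3.9 = 1.5385; [1+(r/z)²]^(−5/2) = 0.048077.
Δσ_z = 3×1950/(2π×3.9²) × 0.048077 = 61.213 × 0.048077 = 2.943 kPa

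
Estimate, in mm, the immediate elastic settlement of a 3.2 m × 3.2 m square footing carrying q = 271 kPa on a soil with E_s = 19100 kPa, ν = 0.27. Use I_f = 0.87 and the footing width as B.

S_e ≈ 36.6 mm

Immediate (elastic) settlement: S_e = q·B·(1−ν²)/E_s · I_f.
S_e = 271 × 3.2 × (1 − 0.27²) / 19100 × 0.87
    = 271 × 3.2 × 0.9271 / 19100 × 0.87
    = 0.03662 m = 36.62 mm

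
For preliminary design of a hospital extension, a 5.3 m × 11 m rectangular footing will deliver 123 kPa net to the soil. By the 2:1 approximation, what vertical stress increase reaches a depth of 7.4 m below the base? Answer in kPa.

Δσ_z ≈ 30.7 kPa

By the 2:1 method the load spreads at 1 horizontal : 2 vertical, so at depth z the loaded area has grown by z in each plan dimension:
Δσ = qBL/((B+z)(L+z)) = 123×5.3×11/((5.3+7.4)(11+7.4)) = 30.687 kPa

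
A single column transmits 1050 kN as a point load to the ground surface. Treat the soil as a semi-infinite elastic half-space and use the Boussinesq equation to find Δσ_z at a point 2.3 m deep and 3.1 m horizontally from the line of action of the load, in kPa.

Boussinesq vertical stress below a point load on an elastic half-space:
Δσ_z = 3P/(2πz²) · [1 + (r/z)²]^(−5/2)
r/z = 3.1/2.3 = 1.3478; [1+(r/z)²]^(−5/2) = 0.075106.
Δσ_z = 3×1050/(2π×2.3²) × 0.075106 = 94.771 × 0.075106 = 7.118 kPa

Δσ_z ≈ 7.12 kPa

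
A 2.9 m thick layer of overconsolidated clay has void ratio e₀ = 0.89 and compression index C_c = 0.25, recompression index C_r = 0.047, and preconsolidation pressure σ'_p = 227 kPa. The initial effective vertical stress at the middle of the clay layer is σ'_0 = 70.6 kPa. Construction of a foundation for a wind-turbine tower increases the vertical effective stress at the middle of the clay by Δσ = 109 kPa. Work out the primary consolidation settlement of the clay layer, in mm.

Final effective stress: σ'_f = 70.6 + 109 = 179.6 kPa.
σ'_f = 179.6 ≤ σ'_p = 227 kPa, so the clay remains overconsolidated and only the recompression index applies:
S_c = C_r·H/(1+e₀)·log₁₀(σ'_f/σ'_0) = 0.047×2.9/1.89×log₁₀(179.6/70.6)
    = 0.072117 × 0.4055 = 0.02924 m

S_c ≈ 29.2 mm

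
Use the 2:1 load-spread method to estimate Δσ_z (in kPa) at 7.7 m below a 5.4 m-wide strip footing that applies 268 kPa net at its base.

By the 2:1 method the load spreads at 1 horizontal : 2 vertical, so at depth z the loaded area has grown by z in each plan dimension:
Δσ = qB/(B+z) = 268×5.4/(5.4+7.7) = 110.47 kPa

Δσ_z ≈ 110 kPa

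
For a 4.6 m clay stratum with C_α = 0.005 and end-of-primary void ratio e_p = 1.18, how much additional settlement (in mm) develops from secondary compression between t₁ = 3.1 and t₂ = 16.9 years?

Secondary compression: S_s = C_α·H/(1+e_p)·log₁₀(t₂/t₁)
S_s = 0.005×4.6/(1+1.18)×log₁₀(16.9/3.1)
    = 0.01055 × 0.7365 = 0.007771 m

S_s ≈ 7.77 mm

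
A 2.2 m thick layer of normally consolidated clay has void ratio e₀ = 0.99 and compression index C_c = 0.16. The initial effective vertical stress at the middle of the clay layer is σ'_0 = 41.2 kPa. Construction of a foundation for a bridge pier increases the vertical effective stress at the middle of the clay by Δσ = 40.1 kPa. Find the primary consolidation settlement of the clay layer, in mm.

S_c ≈ 52.2 mm

Final effective stress: σ'_f = σ'_0 + Δσ = 41.2 + 40.1 = 81.3 kPa.
Normally consolidated clay, so the full stress increment lies on the virgin compression line:
S_c = C_c·H/(1+e₀)·log₁₀(σ'_f/σ'_0) = 0.16×2.2/(1+0.99)×log₁₀(81.3/41.2)
    = 0.17688 × 0.29519 = 0.05221 m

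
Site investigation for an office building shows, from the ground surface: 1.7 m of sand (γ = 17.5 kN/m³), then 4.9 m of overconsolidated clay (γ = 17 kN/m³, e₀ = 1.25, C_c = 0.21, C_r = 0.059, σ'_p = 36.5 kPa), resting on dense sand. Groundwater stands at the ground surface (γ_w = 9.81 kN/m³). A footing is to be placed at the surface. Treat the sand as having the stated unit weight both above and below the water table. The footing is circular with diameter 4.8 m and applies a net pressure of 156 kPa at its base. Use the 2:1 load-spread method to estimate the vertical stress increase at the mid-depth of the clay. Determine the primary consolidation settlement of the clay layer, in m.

S_c ≈ 0.154 m

Mid-depth of clay below the ground surface: z = 1.7 + 4.9/2 = 4.15 m.
Total vertical stress at mid-clay: σ_v = 17.5×1.7 + 17×2.45 = 71.4 kPa.
Pore pressure: u = 9.81×(4.15 − 0) = 40.712 kPa.
Initial effective stress: σ'_0 = σ_v − u = 71.4 − 40.712 = 30.688 kPa.
Stress increase at mid-clay by the 2:1 spreading method:
Δσ ≈ qD²/(D+z)² = 156×4.8²/(4.8+4.15)² = 44.871 kPa
Final effective stress: σ'_f = 30.688 + 44.871 = 75.559 kPa.
σ'_f = 75.559 > σ'_p = 36.5 kPa, so the stress path crosses the preconsolidation pressure — recompression up to σ'_p, then virgin compression beyond:
S_c = H/(1+e₀)·[C_r·log₁₀(σ'_p/σ'_0) + C_c·log₁₀(σ'_f/σ'_p)]
    = 4.9/2.25 × [0.059×log₁₀(36.5/30.688) + 0.21×log₁₀(75.559/36.5)]
    = 2.1778 × [0.0044441 + 0.066359] = 0.1542 m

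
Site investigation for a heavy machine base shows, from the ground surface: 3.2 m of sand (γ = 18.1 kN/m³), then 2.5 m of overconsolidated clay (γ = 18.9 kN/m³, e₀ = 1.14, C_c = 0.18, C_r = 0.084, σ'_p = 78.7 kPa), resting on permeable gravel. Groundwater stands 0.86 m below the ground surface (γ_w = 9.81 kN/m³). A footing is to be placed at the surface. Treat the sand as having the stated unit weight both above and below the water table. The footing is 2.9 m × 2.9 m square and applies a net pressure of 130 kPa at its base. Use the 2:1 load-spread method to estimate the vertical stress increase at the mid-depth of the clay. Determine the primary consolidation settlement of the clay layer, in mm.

S_c ≈ 15.4 mm

Mid-depth of clay below the ground surface: z = 3.2 + 2.5/2 = 4.45 m.
Total vertical stress at mid-clay: σ_v = 18.1×3.2 + 18.9×1.25 = 81.545 kPa.
Pore pressure: u = 9.81×(4.45 − 0.86) = 35.218 kPa.
Initial effective stress: σ'_0 = σ_v − u = 81.545 − 35.218 = 46.327 kPa.
Stress increase at mid-clay by the 2:1 spreading method:
Δσ = qBL/((B+z)(L+z)) = 130×2.9×2.9/((2.9+4.45)(2.9+4.45)) = 20.238 kPa
Final effective stress: σ'_f = 46.327 + 20.238 = 66.565 kPa.
σ'_f = 66.565 ≤ σ'_p = 78.7 kPa, so the clay remains overconsolidated and only the recompression index applies:
S_c = C_r·H/(1+e₀)·log₁₀(σ'_f/σ'_0) = 0.084×2.5/2.14×log₁₀(66.565/46.327)
    = 0.098129 × 0.15741 = 0.01545 m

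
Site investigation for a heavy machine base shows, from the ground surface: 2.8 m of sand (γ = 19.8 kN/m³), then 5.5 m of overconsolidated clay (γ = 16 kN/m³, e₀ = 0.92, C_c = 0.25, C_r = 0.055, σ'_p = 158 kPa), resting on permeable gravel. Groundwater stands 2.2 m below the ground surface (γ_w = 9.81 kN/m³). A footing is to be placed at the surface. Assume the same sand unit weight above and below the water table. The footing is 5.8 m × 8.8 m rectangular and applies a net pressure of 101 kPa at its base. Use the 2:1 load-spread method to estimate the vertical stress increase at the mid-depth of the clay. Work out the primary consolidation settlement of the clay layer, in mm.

Mid-depth of clay below the ground surface: z = 2.8 + 5.5/2 = 5.55 m.
Total vertical stress at mid-clay: σ_v = 19.8×2.8 + 16×2.75 = 99.44 kPa.
Pore pressure: u = 9.81×(5.55 − 2.2) = 32.864 kPa.
Initial effective stress: σ'_0 = σ_v − u = 99.44 − 32.864 = 66.576 kPa.
Stress increase at mid-clay by the 2:1 spreading method:
Δσ = qBL/((B+z)(L+z)) = 101×5.8×8.8/((5.8+5.55)(8.8+5.55)) = 31.651 kPa
Final effective stress: σ'_f = 66.576 + 31.651 = 98.227 kPa.
σ'_f = 98.227 ≤ σ'_p = 158 kPa, so the clay remains overconsolidated and only the recompression index applies:
S_c = C_r·H/(1+e₀)·log₁₀(σ'_f/σ'_0) = 0.055×5.5/1.92×log₁₀(98.227/66.576)
    = 0.15755 × 0.16891 = 0.02661 m

S_c ≈ 26.6 mm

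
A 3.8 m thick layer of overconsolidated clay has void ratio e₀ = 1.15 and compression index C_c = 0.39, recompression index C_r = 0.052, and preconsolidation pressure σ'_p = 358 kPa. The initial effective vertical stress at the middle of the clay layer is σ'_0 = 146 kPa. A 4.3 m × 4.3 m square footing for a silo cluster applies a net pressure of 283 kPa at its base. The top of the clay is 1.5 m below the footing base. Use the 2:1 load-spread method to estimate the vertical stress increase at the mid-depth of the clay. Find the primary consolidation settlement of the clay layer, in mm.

Mid-depth of clay below the footing base: z = 1.5 + 3.8/2 = 3.4 m.
Stress increase at mid-clay by the 2:1 spreading method:
Δσ = qBL/((B+z)(L+z)) = 283×4.3×4.3/((4.3+3.4)(4.3+3.4)) = 88.256 kPa
Final effective stress: σ'_f = 146 + 88.256 = 234.26 kPa.
σ'_f = 234.26 ≤ σ'_p = 358 kPa, so the clay remains overconsolidated and only the recompression index applies:
S_c = C_r·H/(1+e₀)·log₁₀(σ'_f/σ'_0) = 0.052×3.8/2.15×log₁₀(234.26/146)
    = 0.091905 × 0.20535 = 0.01887 m

S_c ≈ 18.9 mm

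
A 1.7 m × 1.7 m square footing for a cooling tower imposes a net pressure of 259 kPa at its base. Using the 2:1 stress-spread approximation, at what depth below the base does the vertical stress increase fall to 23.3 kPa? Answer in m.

2:1 spreading — at depth z the loaded area has grown by z in each plan dimension:
qB²/(B+z)² = Δσ_z ⇒ z = B(√(q/Δσ_z) − 1) = 1.7×(√(259/23.3) − 1) = 3.968 m

z ≈ 3.97 m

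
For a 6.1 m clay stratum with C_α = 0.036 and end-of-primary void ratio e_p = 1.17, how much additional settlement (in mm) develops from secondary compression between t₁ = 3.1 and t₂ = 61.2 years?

Secondary compression: S_s = C_α·H/(1+e_p)·log₁₀(t₂/t₁)
S_s = 0.036×6.1/(1+1.17)×log₁₀(61.2/3.1)
    = 0.1012 × 1.295 = 0.1311 m

S_s ≈ 131 mm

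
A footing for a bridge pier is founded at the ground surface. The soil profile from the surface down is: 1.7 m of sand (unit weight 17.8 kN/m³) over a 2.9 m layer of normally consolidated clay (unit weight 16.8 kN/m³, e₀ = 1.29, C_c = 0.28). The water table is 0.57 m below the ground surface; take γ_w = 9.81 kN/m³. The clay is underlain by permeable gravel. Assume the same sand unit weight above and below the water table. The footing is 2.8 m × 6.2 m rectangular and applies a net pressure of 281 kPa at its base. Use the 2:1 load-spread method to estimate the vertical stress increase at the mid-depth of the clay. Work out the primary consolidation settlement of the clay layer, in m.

S_c ≈ 0.213 m

Mid-depth of clay below the ground surface: z = 1.7 + 2.9/2 = 3.15 m.
Total vertical stress at mid-clay: σ_v = 17.8×1.7 + 16.8×1.45 = 54.62 kPa.
Pore pressure: u = 9.81×(3.15 − 0.57) = 25.31 kPa.
Initial effective stress: σ'_0 = σ_v − u = 54.62 − 25.31 = 29.31 kPa.
Stress increase at mid-clay by the 2:1 spreading method:
Δσ = qBL/((B+z)(L+z)) = 281×2.8×6.2/((2.8+3.15)(6.2+3.15)) = 87.685 kPa
Final effective stress: σ'_f = σ'_0 + Δσ = 29.31 + 87.685 = 117 kPa.
Normally consolidated clay, so the full stress increment lies on the virgin compression line:
S_c = C_c·H/(1+e₀)·log₁₀(σ'_f/σ'_0) = 0.28×2.9/(1+1.29)×log₁₀(117/29.31)
    = 0.35459 × 0.60117 = 0.2132 m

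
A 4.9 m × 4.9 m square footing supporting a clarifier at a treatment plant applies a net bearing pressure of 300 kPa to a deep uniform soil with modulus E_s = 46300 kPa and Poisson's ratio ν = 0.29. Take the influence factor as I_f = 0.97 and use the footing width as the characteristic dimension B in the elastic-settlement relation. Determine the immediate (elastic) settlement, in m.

S_e ≈ 0.0282 m

Immediate (elastic) settlement: S_e = q·B·(1−ν²)/E_s · I_f.
S_e = 300 × 4.9 × (1 − 0.29²) / 46300 × 0.97
    = 300 × 4.9 × 0.9159 / 46300 × 0.97
    = 0.02821 m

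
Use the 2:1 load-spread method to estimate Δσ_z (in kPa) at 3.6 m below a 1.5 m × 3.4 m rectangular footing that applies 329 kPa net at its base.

Δσ_z ≈ 47 kPa

By the 2:1 method the load spreads at 1 horizontal : 2 vertical, so at depth z the loaded area has grown by z in each plan dimension:
Δσ = qBL/((B+z)(L+z)) = 329×1.5×3.4/((1.5+3.6)(3.4+3.6)) = 47 kPa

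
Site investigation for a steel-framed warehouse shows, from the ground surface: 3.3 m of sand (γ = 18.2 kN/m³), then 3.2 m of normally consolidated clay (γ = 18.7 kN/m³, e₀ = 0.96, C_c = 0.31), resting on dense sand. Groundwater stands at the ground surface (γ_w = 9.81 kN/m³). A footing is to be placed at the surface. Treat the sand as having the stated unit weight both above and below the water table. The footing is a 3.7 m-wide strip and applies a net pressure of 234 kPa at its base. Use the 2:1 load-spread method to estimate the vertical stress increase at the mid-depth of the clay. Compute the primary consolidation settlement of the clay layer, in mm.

Mid-depth of clay below the ground surface: z = 3.3 + 3.2/2 = 4.9 m.
Total vertical stress at mid-clay: σ_v = 18.2×3.3 + 18.7×1.6 = 89.98 kPa.
Pore pressure: u = 9.81×(4.9 − 0) = 48.069 kPa.
Initial effective stress: σ'_0 = σ_v − u = 89.98 − 48.069 = 41.911 kPa.
Stress increase at mid-clay by the 2:1 spreading method:
Δσ = qB/(B+z) = 234×3.7/(3.7+4.9) = 100.67 kPa
Final effective stress: σ'_f = σ'_0 + Δσ = 41.911 + 100.67 = 142.58 kPa.
Normally consolidated clay, so the full stress increment lies on the virgin compression line:
S_c = C_c·H/(1+e₀)·log₁₀(σ'_f/σ'_0) = 0.31×3.2/(1+0.96)×log₁₀(142.58/41.911)
    = 0.50612 × 0.53173 = 0.2691 m

S_c ≈ 269 mm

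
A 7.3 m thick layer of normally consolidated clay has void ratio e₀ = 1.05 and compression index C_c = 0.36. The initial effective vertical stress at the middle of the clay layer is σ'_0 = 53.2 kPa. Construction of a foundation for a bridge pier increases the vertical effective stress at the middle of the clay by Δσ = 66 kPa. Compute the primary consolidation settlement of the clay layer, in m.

Final effective stress: σ'_f = σ'_0 + Δσ = 53.2 + 66 = 119.2 kPa.
Normally consolidated clay, so the full stress increment lies on the virgin compression line:
S_c = C_c·H/(1+e₀)·log₁₀(σ'_f/σ'_0) = 0.36×7.3/(1+1.05)×log₁₀(119.2/53.2)
    = 1.282 × 0.35036 = 0.4492 m

S_c ≈ 0.449 m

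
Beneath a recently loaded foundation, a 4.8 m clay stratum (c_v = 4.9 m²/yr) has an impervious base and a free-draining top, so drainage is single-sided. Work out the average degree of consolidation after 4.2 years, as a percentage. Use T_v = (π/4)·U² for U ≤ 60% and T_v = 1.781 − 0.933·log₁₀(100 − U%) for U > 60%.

U ≈ 91.1 %

Drainage path length: H_d = H = 4.8 m (single drainage).
T_v = c_v·t/H_d² = 4.9×4.2/4.8² = 0.89323.
T_v = 0.89323 corresponds to the U > 60% branch:
U = 1 − 10^((1.781 − T_v)/0.933)/100 = 0.9106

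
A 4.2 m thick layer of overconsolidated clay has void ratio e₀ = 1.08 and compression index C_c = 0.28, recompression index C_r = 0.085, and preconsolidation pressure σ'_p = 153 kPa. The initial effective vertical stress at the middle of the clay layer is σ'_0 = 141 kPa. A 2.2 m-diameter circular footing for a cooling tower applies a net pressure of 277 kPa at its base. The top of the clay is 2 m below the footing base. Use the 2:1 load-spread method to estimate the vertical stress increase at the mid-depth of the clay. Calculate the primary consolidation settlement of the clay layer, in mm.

Mid-depth of clay below the footing base: z = 2 + 4.2/2 = 4.1 m.
Stress increase at mid-clay by the 2:1 spreading method:
Δσ ≈ qD²/(D+z)² = 277×2.2²/(2.2+4.1)² = 33.779 kPa
Final effective stress: σ'_f = 141 + 33.779 = 174.78 kPa.
σ'_f = 174.78 > σ'_p = 153 kPa, so the stress path crosses the preconsolidation pressure — recompression up to σ'_p, then virgin compression beyond:
S_c = H/(1+e₀)·[C_r·log₁₀(σ'_p/σ'_0) + C_c·log₁₀(σ'_f/σ'_p)]
    = 4.2/2.08 × [0.085×log₁₀(153/141) + 0.28×log₁₀(174.78/153)]
    = 2.0192 × [0.0030151 + 0.016184] = 0.03877 m

S_c ≈ 38.8 mm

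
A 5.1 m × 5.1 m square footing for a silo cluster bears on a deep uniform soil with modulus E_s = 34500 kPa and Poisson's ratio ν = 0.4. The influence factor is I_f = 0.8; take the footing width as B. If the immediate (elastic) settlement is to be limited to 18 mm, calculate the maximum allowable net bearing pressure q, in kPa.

q ≈ 181 kPa

S_e = q·B·(1−ν²)/E_s · I_f  ⇒  q = S_e·E_s / (B·(1−ν²)·I_f).
q = 0.018 × 34500 / (5.1 × 0.84 × 0.8) = 181.2 kPa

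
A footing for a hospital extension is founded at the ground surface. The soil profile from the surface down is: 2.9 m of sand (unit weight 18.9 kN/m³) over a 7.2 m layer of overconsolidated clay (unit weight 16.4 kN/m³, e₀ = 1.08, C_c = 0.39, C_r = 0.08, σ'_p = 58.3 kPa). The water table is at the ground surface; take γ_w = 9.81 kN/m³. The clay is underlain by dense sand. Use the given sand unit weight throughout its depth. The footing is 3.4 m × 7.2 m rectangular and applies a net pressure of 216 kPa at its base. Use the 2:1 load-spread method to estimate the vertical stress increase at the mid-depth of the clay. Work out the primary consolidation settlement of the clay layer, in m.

S_c ≈ 0.267 m

Mid-depth of clay below the ground surface: z = 2.9 + 7.2/2 = 6.5 m.
Total vertical stress at mid-clay: σ_v = 18.9×2.9 + 16.4×3.6 = 113.85 kPa.
Pore pressure: u = 9.81×(6.5 − 0) = 63.765 kPa.
Initial effective stress: σ'_0 = σ_v − u = 113.85 − 63.765 = 50.085 kPa.
Stress increase at mid-clay by the 2:1 spreading method:
Δσ = qBL/((B+z)(L+z)) = 216×3.4×7.2/((3.4+6.5)(7.2+6.5)) = 38.986 kPa
Final effective stress: σ'_f = 50.085 + 38.986 = 89.071 kPa.
σ'_f = 89.071 > σ'_p = 58.3 kPa, so the stress path crosses the preconsolidation pressure — recompression up to σ'_p, then virgin compression beyond:
S_c = H/(1+e₀)·[C_r·log₁₀(σ'_p/σ'_0) + C_c·log₁₀(σ'_f/σ'_p)]
    = 7.2/2.08 × [0.08×log₁₀(58.3/50.085) + 0.39×log₁₀(89.071/58.3)]
    = 3.4615 × [0.0052769 + 0.071786] = 0.2668 m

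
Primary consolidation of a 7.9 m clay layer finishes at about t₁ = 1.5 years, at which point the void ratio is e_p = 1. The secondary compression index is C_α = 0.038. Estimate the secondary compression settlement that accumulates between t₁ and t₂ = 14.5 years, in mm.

Secondary compression: S_s = C_α·H/(1+e_p)·log₁₀(t₂/t₁)
S_s = 0.038×7.9/(1+1)×log₁₀(14.5/1.5)
    = 0.1501 × 0.9853 = 0.1479 m

S_s ≈ 148 mm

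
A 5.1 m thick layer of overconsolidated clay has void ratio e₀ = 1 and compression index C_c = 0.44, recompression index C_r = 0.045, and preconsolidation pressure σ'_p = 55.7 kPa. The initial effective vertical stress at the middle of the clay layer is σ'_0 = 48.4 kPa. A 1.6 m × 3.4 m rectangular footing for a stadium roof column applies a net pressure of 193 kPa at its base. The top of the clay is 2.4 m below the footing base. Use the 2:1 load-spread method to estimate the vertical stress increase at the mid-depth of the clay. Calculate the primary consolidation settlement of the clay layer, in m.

S_c ≈ 0.101 m

Mid-depth of clay below the footing base: z = 2.4 + 5.1/2 = 4.95 m.
Stress increase at mid-clay by the 2:1 spreading method:
Δσ = qBL/((B+z)(L+z)) = 193×1.6×3.4/((1.6+4.95)(3.4+4.95)) = 19.197 kPa
Final effective stress: σ'_f = 48.4 + 19.197 = 67.597 kPa.
σ'_f = 67.597 > σ'_p = 55.7 kPa, so the stress path crosses the preconsolidation pressure — recompression up to σ'_p, then virgin compression beyond:
S_c = H/(1+e₀)·[C_r·log₁₀(σ'_p/σ'_0) + C_c·log₁₀(σ'_f/σ'_p)]
    = 5.1/2 × [0.045×log₁₀(55.7/48.4) + 0.44×log₁₀(67.597/55.7)]
    = 2.55 × [0.0027454 + 0.036992] = 0.1013 m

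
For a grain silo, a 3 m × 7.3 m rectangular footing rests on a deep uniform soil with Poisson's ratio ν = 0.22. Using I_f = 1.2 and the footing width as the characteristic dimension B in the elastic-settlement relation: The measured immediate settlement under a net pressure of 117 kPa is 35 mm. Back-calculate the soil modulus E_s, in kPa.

S_e = q·B·(1−ν²)/E_s · I_f  ⇒  E_s = q·B·(1−ν²)·I_f / S_e.
E_s = 117 × 3 × 0.9516 × 1.2 / 0.035 = 11450 kPa

E_s ≈ 11500 kPa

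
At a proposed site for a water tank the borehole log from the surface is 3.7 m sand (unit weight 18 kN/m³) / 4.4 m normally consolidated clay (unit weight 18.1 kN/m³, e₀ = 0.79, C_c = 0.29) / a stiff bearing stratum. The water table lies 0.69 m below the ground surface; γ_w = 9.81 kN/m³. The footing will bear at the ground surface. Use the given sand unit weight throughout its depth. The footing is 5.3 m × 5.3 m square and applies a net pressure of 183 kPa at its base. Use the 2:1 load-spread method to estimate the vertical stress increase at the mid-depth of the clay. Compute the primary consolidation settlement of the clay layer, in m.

Mid-depth of clay below the ground surface: z = 3.7 + 4.4/2 = 5.9 m.
Total vertical stress at mid-clay: σ_v = 18×3.7 + 18.1×2.2 = 106.42 kPa.
Pore pressure: u = 9.81×(5.9 − 0.69) = 51.11 kPa.
Initial effective stress: σ'_0 = σ_v − u = 106.42 − 51.11 = 55.31 kPa.
Stress increase at mid-clay by the 2:1 spreading method:
Δσ = qBL/((B+z)(L+z)) = 183×5.3×5.3/((5.3+5.9)(5.3+5.9)) = 40.98 kPa
Final effective stress: σ'_f = σ'_0 + Δσ = 55.31 + 40.98 = 96.29 kPa.
Normally consolidated clay, so the full stress increment lies on the virgin compression line:
S_c = C_c·H/(1+e₀)·log₁₀(σ'_f/σ'_0) = 0.29×4.4/(1+0.79)×log₁₀(96.29/55.31)
    = 0.71285 × 0.24078 = 0.1716 m

S_c ≈ 0.172 m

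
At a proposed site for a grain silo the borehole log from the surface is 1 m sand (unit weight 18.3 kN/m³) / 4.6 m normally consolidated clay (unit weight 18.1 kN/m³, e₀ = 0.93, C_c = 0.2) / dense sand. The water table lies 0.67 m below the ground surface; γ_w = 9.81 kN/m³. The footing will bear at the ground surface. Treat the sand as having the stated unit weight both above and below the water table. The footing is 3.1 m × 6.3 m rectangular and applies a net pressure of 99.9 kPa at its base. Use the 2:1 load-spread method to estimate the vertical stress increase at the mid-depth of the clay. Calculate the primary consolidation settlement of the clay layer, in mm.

S_c ≈ 136 mm

Mid-depth of clay below the ground surface: z = 1 + 4.6/2 = 3.3 m.
Total vertical stress at mid-clay: σ_v = 18.3×1 + 18.1×2.3 = 59.93 kPa.
Pore pressure: u = 9.81×(3.3 − 0.67) = 25.8 kPa.
Initial effective stress: σ'_0 = σ_v − u = 59.93 − 25.8 = 34.13 kPa.
Stress increase at mid-clay by the 2:1 spreading method:
Δσ = qBL/((B+z)(L+z)) = 99.9×3.1×6.3/((3.1+3.3)(6.3+3.3)) = 31.755 kPa
Final effective stress: σ'_f = σ'_0 + Δσ = 34.13 + 31.755 = 65.885 kPa.
Normally consolidated clay, so the full stress increment lies on the virgin compression line:
S_c = C_c·H/(1+e₀)·log₁₀(σ'_f/σ'_0) = 0.2×4.6/(1+0.93)×log₁₀(65.885/34.13)
    = 0.47668 × 0.28565 = 0.1362 m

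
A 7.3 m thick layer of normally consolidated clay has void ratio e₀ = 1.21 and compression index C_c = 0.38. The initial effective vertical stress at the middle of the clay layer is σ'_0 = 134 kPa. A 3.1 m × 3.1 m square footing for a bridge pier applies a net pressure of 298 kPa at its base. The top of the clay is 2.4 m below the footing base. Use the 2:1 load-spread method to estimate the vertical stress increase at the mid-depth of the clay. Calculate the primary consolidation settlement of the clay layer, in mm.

Mid-depth of clay below the footing base: z = 2.4 + 7.3/2 = 6.05 m.
Stress increase at mid-clay by the 2:1 spreading method:
Δσ = qBL/((B+z)(L+z)) = 298×3.1×3.1/((3.1+6.05)(3.1+6.05)) = 34.206 kPa
Final effective stress: σ'_f = σ'_0 + Δσ = 134 + 34.206 = 168.21 kPa.
Normally consolidated clay, so the full stress increment lies on the virgin compression line:
S_c = C_c·H/(1+e₀)·log₁₀(σ'_f/σ'_0) = 0.38×7.3/(1+1.21)×log₁₀(168.21/134)
    = 1.2552 × 0.098747 = 0.1239 m

S_c ≈ 124 mm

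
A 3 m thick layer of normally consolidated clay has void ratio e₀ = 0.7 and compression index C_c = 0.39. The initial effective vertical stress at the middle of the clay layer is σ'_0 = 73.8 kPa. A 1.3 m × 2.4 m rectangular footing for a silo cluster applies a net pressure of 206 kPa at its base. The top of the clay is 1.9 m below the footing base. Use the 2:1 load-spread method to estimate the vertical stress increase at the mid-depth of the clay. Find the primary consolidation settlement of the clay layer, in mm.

S_c ≈ 82.9 mm

Mid-depth of clay below the footing base: z = 1.9 + 3/2 = 3.4 m.
Stress increase at mid-clay by the 2:1 spreading method:
Δσ = qBL/((B+z)(L+z)) = 206×1.3×2.4/((1.3+3.4)(2.4+3.4)) = 23.577 kPa
Final effective stress: σ'_f = σ'_0 + Δσ = 73.8 + 23.577 = 97.377 kPa.
Normally consolidated clay, so the full stress increment lies on the virgin compression line:
S_c = C_c·H/(1+e₀)·log₁₀(σ'_f/σ'_0) = 0.39×3/(1+0.7)×log₁₀(97.377/73.8)
    = 0.68824 × 0.1204 = 0.08286 m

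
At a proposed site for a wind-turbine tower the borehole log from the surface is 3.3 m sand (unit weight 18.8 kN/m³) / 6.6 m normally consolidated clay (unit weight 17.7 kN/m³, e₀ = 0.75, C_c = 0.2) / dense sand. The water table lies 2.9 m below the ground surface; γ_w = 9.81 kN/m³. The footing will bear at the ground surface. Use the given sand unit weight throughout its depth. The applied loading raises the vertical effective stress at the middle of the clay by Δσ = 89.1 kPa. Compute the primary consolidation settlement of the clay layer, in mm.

Mid-depth of clay below the ground surface: z = 3.3 + 6.6/2 = 6.6 m.
Total vertical stress at mid-clay: σ_v = 18.8×3.3 + 17.7×3.3 = 120.45 kPa.
Pore pressure: u = 9.81×(6.6 − 2.9) = 36.297 kPa.
Initial effective stress: σ'_0 = σ_v − u = 120.45 − 36.297 = 84.153 kPa.
Final effective stress: σ'_f = σ'_0 + Δσ = 84.153 + 89.1 = 173.25 kPa.
Normally consolidated clay, so the full stress increment lies on the virgin compression line:
S_c = C_c·H/(1+e₀)·log₁₀(σ'_f/σ'_0) = 0.2×6.6/(1+0.75)×log₁₀(173.25/84.153)
    = 0.75429 × 0.3136 = 0.2365 m

S_c ≈ 237 mm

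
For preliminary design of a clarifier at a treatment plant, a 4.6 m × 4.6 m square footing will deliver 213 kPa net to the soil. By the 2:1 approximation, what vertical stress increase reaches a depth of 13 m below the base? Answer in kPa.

Δσ_z ≈ 14.6 kPa

By the 2:1 method the load spreads at 1 horizontal : 2 vertical, so at depth z the loaded area has grown by z in each plan dimension:
Δσ = qBL/((B+z)(L+z)) = 213×4.6×4.6/((4.6+13)(4.6+13)) = 14.55 kPa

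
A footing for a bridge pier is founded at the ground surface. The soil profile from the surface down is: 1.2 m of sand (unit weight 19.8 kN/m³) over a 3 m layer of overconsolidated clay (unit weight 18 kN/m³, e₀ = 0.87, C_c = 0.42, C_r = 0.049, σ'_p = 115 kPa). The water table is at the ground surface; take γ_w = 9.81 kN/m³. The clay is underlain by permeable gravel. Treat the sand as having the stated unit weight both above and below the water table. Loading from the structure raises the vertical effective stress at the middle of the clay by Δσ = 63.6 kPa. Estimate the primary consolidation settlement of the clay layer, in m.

S_c ≈ 0.0439 m

Mid-depth of clay below the ground surface: z = 1.2 + 3/2 = 2.7 m.
Total vertical stress at mid-clay: σ_v = 19.8×1.2 + 18×1.5 = 50.76 kPa.
Pore pressure: u = 9.81×(2.7 − 0) = 26.487 kPa.
Initial effective stress: σ'_0 = σ_v − u = 50.76 − 26.487 = 24.273 kPa.
Final effective stress: σ'_f = 24.273 + 63.6 = 87.873 kPa.
σ'_f = 87.873 ≤ σ'_p = 115 kPa, so the clay remains overconsolidated and only the recompression index applies:
S_c = C_r·H/(1+e₀)·log₁₀(σ'_f/σ'_0) = 0.049×3/1.87×log₁₀(87.873/24.273)
    = 0.078611 × 0.55873 = 0.04392 m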